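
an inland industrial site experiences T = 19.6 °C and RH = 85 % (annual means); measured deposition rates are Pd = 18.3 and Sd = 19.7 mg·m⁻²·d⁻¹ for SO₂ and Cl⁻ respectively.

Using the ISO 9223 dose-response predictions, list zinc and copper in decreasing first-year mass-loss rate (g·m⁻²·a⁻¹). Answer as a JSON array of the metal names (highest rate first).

["copper", "zinc"]

zinc: temperature factor f = -0.071·(9.6) = -0.6816
  sulphur-dioxide contribution → 1.17 μm/a
  chloride contribution → 0.9994 μm/a
  total first-year rate 2.169 μm/a
  mass loss = 2.169 μm/a × 7.14 g/cm³ = 15.49 g·m⁻²·a⁻¹
copper: f(T) = -0.080·(T−10) [T>10 °C] = -0.7680
  sulphur-dioxide contribution → 0.7888 μm/a
  chloride contribution → 1.277 μm/a
  total first-year rate 2.066 μm/a
  mass loss = 2.066 μm/a × 8.96 g/cm³ = 18.51 g·m⁻²·a⁻¹
Ordering by g·m⁻²·a⁻¹: copper (18.5) > zinc (15.5)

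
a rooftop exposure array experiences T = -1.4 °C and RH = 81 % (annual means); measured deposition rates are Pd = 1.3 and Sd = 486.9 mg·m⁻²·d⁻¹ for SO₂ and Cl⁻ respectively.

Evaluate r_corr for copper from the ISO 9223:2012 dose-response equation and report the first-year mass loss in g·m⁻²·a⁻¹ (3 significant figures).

r_corr = 9.86 g·m⁻²·a⁻¹

copper: temperature factor f = +0.126·(-11.4) = -1.4364
  Pd branch = 0.0053·Pd^0.26·e^(0.059·RH+f) = 0.1605 μm/a
  Sd branch = 0.01025·Sd^0.27·e^(0.036·RH+0.049·T) = 0.9396 μm/a
  sum: 0.1605 + 0.9396 → r_corr = 1.1 μm/a
Convert to mass loss: 1.1 μm/a × 8.96 g/cm³ = 9.857 g·m⁻²·a⁻¹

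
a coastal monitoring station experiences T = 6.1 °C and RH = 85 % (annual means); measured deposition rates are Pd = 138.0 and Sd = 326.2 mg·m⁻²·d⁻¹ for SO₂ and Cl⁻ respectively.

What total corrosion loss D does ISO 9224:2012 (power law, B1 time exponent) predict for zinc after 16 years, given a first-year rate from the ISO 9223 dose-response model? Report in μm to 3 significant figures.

D(16) = 61.2 μm

zinc: T≤10 °C ⇒ hinge +0.038·(6.1−10) = -0.1482
  SO₂ term: 0.0129·138.0^0.44·exp(0.046·85-0.1482) = 4.851
  Cl⁻ term: 0.0175·326.2^0.57·exp(0.008·85+0.085·6.1) = 1.571
  sum: 4.851 + 1.571 → r_corr = 6.423 μm/a
Long-term exponent b (ISO 9224 Table 2, B1) = 0.813
  D(16) = 6.423 × 16^0.813 = 6.423 × 9.527 = 61.19 μm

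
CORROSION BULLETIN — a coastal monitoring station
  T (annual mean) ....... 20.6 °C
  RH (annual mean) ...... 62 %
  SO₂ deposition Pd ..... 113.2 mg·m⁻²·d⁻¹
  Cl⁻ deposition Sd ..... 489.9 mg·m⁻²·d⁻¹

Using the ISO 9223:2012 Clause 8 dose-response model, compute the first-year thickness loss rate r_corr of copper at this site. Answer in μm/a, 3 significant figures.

r_corr = 1.70 μm/a

copper: temperature factor f = -0.080·(10.6) = -0.8480
  sulphur-dioxide contribution → 0.3011 μm/a
  chloride contribution → 1.396 μm/a
  total first-year rate 1.697 μm/a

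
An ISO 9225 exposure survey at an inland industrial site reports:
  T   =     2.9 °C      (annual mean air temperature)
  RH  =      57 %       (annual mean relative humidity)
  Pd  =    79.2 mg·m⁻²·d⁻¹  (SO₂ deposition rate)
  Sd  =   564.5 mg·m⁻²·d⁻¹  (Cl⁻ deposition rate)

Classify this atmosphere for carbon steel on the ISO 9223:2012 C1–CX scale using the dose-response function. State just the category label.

carbon steel: f(T) = +0.150·(T−10) [T≤10 °C] = -1.0650
  SO₂ term: 1.77·79.2^0.52·exp(0.02·57-1.0650) = 18.53
  Sd branch = 0.102·Sd^0.62·e^(0.033·RH+0.04·T) = 38.19 μm/a
  sum: 18.53 + 38.19 → r_corr = 56.72 μm/a
ISO 9223 Table 2 (carbon steel): 50 < 56.7 ≤ 80 μm/a ⇒ C4

C4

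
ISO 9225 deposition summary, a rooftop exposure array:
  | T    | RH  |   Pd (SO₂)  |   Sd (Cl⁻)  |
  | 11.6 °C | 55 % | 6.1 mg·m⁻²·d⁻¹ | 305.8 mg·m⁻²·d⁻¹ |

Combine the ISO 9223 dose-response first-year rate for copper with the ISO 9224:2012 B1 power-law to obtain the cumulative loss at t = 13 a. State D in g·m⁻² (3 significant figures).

copper: T>10 °C ⇒ hinge -0.080·(11.6−10) = -0.1280
  Pd branch = 0.0053·Pd^0.26·e^(0.059·RH+f) = 0.1915 μm/a
  Sd branch = 0.01025·Sd^0.27·e^(0.036·RH+0.049·T) = 0.6145 μm/a
  r_corr = 0.1915 + 0.6145 = 0.806 μm/a
Long-term exponent b (ISO 9224 Table 2, B1) = 0.667
  D(13) = 0.806 × 13^0.667 = 0.806 × 5.534 = 4.46 μm
  Mass loss = 4.46 μm × 8.96 g/cm³ = 39.96 g·m⁻²

D(13) = 40.0 g·m⁻²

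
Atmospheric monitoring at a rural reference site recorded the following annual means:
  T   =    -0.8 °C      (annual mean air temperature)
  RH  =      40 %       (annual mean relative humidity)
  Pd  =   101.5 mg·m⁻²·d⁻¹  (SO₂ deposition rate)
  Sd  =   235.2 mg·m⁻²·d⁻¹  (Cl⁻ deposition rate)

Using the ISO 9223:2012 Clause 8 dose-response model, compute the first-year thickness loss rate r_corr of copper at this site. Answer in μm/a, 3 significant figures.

copper: temperature factor f = +0.126·(-10.8) = -1.3608
  SO₂ term: 0.0053·101.5^0.26·exp(0.059·40-1.3608) = 0.04785
  Cl⁻ term: 0.01025·235.2^0.27·exp(0.036·40+0.049·-0.8) = 0.1817
  r_corr = 0.04785 + 0.1817 = 0.2296 μm/a

r_corr = 0.230 μm/a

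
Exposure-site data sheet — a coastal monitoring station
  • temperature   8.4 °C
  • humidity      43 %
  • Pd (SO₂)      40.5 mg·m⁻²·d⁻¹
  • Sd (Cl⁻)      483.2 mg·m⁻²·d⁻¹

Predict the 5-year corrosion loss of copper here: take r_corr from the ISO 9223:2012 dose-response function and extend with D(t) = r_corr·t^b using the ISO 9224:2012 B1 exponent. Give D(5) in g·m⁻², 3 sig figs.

D(5) = 13.9 g·m⁻²

copper: temperature factor f = +0.126·(-1.6) = -0.2016
  sulphur-dioxide contribution → 0.1434 μm/a
  chloride contribution → 0.3859 μm/a
  total first-year rate 0.5293 μm/a
ISO 9224: D(t) = r_corr · t^b with b = 0.667 (copper, B1)
  D(5) = 0.5293 × 5^0.667 = 0.5293 × 2.926 = 1.548 μm
  Mass loss = 1.548 μm × 8.96 g/cm³ = 13.87 g·m⁻²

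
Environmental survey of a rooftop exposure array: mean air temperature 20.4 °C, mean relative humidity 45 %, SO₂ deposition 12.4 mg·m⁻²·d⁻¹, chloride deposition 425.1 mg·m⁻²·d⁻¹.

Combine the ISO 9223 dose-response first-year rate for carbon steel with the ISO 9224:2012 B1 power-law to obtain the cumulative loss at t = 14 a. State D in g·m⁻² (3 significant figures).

carbon steel: f(T) = -0.054·(T−10) [T>10 °C] = -0.5616
  sulphur-dioxide contribution → 9.194 μm/a
  chloride contribution → 43.41 μm/a
  total first-year rate 52.6 μm/a
Long-term exponent b (ISO 9224 Table 2, B1) = 0.523
  D(14) = 52.6 × 14^0.523 = 52.6 × 3.976 = 209.1 μm
  Mass loss = 209.1 μm × 7.85 g/cm³ = 1642 g·m⁻²

D(14) = 1.64e+03 g·m⁻²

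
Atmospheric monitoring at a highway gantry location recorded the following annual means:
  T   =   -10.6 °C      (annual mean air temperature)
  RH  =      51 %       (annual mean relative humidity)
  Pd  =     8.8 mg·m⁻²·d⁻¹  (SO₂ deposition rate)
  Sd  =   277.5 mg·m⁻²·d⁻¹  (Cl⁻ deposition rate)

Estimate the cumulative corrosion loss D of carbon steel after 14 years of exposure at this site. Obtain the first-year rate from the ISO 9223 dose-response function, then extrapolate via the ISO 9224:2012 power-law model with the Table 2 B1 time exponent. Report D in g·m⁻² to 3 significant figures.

D(14) = 388 g·m⁻²

carbon steel: temperature factor f = +0.150·(-20.6) = -3.0900
  Pd branch = 1.77·Pd^0.52·e^(0.02·RH+f) = 0.692 μm/a
  Sd branch = 0.102·Sd^0.62·e^(0.033·RH+0.04·T) = 11.75 μm/a
  sum: 0.692 + 11.75 → r_corr = 12.45 μm/a
ISO 9224: D(t) = r_corr · t^b with b = 0.523 (carbon steel, B1)
  D(14) = 12.45 × 14^0.523 = 12.45 × 3.976 = 49.48 μm
  Mass loss = 49.48 μm × 7.85 g/cm³ = 388.5 g·m⁻²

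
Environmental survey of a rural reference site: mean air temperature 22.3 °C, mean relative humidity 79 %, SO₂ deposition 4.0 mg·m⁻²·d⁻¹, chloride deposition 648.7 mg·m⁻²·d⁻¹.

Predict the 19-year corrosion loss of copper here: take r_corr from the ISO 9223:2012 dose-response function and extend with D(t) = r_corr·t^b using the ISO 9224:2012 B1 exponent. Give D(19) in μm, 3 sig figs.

D(19) = 23.6 μm

copper: f(T) = -0.080·(T−10) [T>10 °C] = -0.9840
  SO₂ term: 0.0053·4.0^0.26·exp(0.059·79-0.9840) = 0.3004
  Cl⁻ term: 0.01025·648.7^0.27·exp(0.036·79+0.049·22.3) = 3.018
  r_corr = 0.3004 + 3.018 = 3.318 μm/a
ISO 9224: D(t) = r_corr · t^b with b = 0.667 (copper, B1)
  D(19) = 3.318 × 19^0.667 = 3.318 × 7.127 = 23.65 μm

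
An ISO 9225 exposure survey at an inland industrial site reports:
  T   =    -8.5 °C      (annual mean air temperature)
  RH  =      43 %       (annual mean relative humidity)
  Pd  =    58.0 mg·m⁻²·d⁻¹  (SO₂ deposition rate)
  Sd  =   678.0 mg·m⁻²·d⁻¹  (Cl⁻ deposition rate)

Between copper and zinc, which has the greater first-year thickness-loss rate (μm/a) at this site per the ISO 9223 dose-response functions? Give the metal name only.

copper: T≤10 °C ⇒ hinge +0.126·(-8.5−10) = -2.3310
  sulphur-dioxide contribution → 0.01872 μm/a
  chloride contribution → 0.1847 μm/a
  total first-year rate 0.2035 μm/a
zinc: f(T) = +0.038·(T−10) [T≤10 °C] = -0.7030
  sulphur-dioxide contribution → 0.2756 μm/a
  chloride contribution → 0.4926 μm/a
  ⇒ r_corr(zinc) = 0.7681 μm/a
Ordering by μm/a: zinc (0.768) > copper (0.203)

zinc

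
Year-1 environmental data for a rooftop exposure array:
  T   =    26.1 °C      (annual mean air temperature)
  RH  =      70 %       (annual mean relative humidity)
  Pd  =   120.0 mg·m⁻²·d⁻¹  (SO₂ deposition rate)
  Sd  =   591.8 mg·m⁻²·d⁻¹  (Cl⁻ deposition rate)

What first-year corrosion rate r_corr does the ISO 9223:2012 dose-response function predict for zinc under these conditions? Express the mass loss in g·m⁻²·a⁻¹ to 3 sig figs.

r_corr = 82.5 g·m⁻²·a⁻¹

zinc: temperature factor f = -0.071·(16.1) = -1.1431
  SO₂ term: 0.0129·120.0^0.44·exp(0.046·70-1.1431) = 0.8461
  Cl⁻ term: 0.0175·591.8^0.57·exp(0.008·70+0.085·26.1) = 10.71
  sum: 0.8461 + 10.71 → r_corr = 11.56 μm/a
Convert to mass loss: 11.56 μm/a × 7.14 g/cm³ = 82.52 g·m⁻²·a⁻¹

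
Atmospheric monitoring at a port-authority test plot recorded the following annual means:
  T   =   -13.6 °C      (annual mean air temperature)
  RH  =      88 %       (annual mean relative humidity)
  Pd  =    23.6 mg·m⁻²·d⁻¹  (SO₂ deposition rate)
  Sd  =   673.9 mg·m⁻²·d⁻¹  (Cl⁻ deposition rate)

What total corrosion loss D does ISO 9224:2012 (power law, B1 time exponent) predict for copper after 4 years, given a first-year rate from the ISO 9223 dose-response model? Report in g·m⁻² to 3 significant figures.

copper: temperature factor f = +0.126·(-23.6) = -2.9736
  Pd branch = 0.0053·Pd^0.26·e^(0.059·RH+f) = 0.1108 μm/a
  Cl⁻ term: 0.01025·673.9^0.27·exp(0.036·88+0.049·-13.6) = 0.7259
  sum: 0.1108 + 0.7259 → r_corr = 0.8367 μm/a
ISO 9224: D(t) = r_corr · t^b with b = 0.667 (copper, B1)
  D(4) = 0.8367 × 4^0.667 = 0.8367 × 2.521 = 2.109 μm
  Mass loss = 2.109 μm × 8.96 g/cm³ = 18.9 g·m⁻²

D(4) = 18.9 g·m⁻²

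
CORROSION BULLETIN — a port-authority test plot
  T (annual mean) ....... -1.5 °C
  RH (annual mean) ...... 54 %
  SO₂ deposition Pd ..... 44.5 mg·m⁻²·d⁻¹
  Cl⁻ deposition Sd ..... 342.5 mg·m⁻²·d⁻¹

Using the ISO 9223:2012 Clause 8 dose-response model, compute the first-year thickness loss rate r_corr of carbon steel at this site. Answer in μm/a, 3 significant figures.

r_corr = 28.0 μm/a

carbon steel: T≤10 °C ⇒ hinge +0.150·(-1.5−10) = -1.7250
  SO₂ term: 1.77·44.5^0.52·exp(0.02·54-1.7250) = 6.683
  Cl⁻ term: 0.102·342.5^0.62·exp(0.033·54+0.04·-1.5) = 21.28
  r_corr = 6.683 + 21.28 = 27.96 μm/a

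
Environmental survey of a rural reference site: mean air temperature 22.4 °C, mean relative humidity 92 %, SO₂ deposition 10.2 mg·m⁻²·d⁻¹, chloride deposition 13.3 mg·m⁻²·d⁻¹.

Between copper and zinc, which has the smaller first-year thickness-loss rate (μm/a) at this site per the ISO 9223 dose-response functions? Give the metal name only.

zinc

copper: T>10 °C ⇒ hinge -0.080·(22.4−10) = -0.9920
  Pd branch = 0.0053·Pd^0.26·e^(0.059·RH+f) = 0.8185 μm/a
  Sd branch = 0.01025·Sd^0.27·e^(0.036·RH+0.049·T) = 1.695 μm/a
  r_corr = 0.8185 + 1.695 = 2.514 μm/a
zinc: T>10 °C ⇒ hinge -0.071·(22.4−10) = -0.8804
  Pd branch = 0.0129·Pd^0.44·e^(0.046·RH+f) = 1.023 μm/a
  Sd branch = 0.0175·Sd^0.57·e^(0.008·RH+0.085·T) = 1.072 μm/a
  sum: 1.023 + 1.072 → r_corr = 2.095 μm/a
Ordering by μm/a: copper (2.51) > zinc (2.1)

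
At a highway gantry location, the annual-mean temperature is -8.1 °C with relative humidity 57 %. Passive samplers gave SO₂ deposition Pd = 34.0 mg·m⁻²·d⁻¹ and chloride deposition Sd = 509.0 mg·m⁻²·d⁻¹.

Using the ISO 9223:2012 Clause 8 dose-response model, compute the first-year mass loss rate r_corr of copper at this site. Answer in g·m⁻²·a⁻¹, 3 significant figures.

r_corr = 2.94 g·m⁻²·a⁻¹

copper: T≤10 °C ⇒ hinge +0.126·(-8.1−10) = -2.2806
  sulphur-dioxide contribution → 0.03913 μm/a
  chloride contribution → 0.2886 μm/a
  total first-year rate 0.3278 μm/a
Convert to mass loss: 0.3278 μm/a × 8.96 g/cm³ = 2.937 g·m⁻²·a⁻¹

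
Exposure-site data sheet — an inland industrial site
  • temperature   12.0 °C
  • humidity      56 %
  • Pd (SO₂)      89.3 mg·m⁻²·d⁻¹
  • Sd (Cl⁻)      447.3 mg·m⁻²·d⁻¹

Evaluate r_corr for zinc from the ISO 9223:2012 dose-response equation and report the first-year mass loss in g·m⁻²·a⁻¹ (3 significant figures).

zinc: T>10 °C ⇒ hinge -0.071·(12.0−10) = -0.1420
  SO₂ term: 0.0129·89.3^0.44·exp(0.046·56-0.1420) = 1.062
  Sd branch = 0.0175·Sd^0.57·e^(0.008·RH+0.085·T) = 2.463 μm/a
  r_corr = 1.062 + 2.463 = 3.525 μm/a
Convert to mass loss: 3.525 μm/a × 7.14 g/cm³ = 25.17 g·m⁻²·a⁻¹

r_corr = 25.2 g·m⁻²·a⁻¹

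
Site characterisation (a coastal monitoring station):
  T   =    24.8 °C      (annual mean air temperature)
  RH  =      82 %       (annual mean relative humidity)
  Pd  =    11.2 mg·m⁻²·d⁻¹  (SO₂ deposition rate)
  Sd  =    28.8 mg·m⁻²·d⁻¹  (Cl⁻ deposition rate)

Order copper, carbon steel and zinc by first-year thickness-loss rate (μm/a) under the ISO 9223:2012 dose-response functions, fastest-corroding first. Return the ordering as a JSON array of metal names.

copper: T>10 °C ⇒ hinge -0.080·(24.8−10) = -1.1840
  sulphur-dioxide contribution → 0.3837 μm/a
  chloride contribution → 1.639 μm/a
  ⇒ r_corr(copper) = 2.023 μm/a
carbon steel: T>10 °C ⇒ hinge -0.054·(24.8−10) = -0.7992
  sulphur-dioxide contribution → 14.41 μm/a
  chloride contribution → 33.07 μm/a
  total first-year rate 47.48 μm/a
zinc: temperature factor f = -0.071·(14.8) = -1.0508
  sulphur-dioxide contribution → 0.5676 μm/a
  chloride contribution → 1.885 μm/a
  ⇒ r_corr(zinc) = 2.452 μm/a
Ordering by μm/a: carbon steel (47.5) > zinc (2.45) > copper (2.02)

["carbon steel", "zinc", "copper"]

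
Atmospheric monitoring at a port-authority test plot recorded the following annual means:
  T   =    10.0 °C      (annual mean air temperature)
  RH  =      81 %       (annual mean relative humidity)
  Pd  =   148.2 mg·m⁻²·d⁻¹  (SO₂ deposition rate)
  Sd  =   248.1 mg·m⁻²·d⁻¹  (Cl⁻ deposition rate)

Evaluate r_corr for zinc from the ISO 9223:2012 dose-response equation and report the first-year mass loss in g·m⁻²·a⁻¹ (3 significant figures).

r_corr = 47.4 g·m⁻²·a⁻¹

zinc: T≤10 °C ⇒ hinge +0.038·(10.0−10) = +0.0000
  Pd branch = 0.0129·Pd^0.44·e^(0.046·RH+f) = 4.83 μm/a
  Cl⁻ term: 0.0175·248.1^0.57·exp(0.008·81+0.085·10.0) = 1.814
  r_corr = 4.83 + 1.814 = 6.644 μm/a
Convert to mass loss: 6.644 μm/a × 7.14 g/cm³ = 47.44 g·m⁻²·a⁻¹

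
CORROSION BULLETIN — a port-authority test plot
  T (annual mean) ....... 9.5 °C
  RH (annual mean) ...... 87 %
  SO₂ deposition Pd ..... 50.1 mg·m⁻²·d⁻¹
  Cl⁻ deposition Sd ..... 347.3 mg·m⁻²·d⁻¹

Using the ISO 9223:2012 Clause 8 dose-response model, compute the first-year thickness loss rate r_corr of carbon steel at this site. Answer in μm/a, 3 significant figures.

r_corr = 171 μm/a

carbon steel: T≤10 °C ⇒ hinge +0.150·(9.5−10) = -0.0750
  SO₂ term: 1.77·50.1^0.52·exp(0.02·87-0.0750) = 71.61
  Sd branch = 0.102·Sd^0.62·e^(0.033·RH+0.04·T) = 99.02 μm/a
  r_corr = 71.61 + 99.02 = 170.6 μm/a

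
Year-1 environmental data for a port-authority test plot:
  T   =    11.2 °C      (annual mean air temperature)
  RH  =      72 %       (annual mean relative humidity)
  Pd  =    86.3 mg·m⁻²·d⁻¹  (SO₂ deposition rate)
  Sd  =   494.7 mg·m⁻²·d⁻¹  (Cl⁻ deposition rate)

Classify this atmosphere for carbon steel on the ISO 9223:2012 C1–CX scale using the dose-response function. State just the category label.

carbon steel: temperature factor f = -0.054·(1.2) = -0.0648
  SO₂ term: 1.77·86.3^0.52·exp(0.02·72-0.0648) = 71.11
  Cl⁻ term: 0.102·494.7^0.62·exp(0.033·72+0.04·11.2) = 80.45
  r_corr = 71.11 + 80.45 = 151.6 μm/a
152 μm/a falls in (80, 200] for carbon steel → category C5

C5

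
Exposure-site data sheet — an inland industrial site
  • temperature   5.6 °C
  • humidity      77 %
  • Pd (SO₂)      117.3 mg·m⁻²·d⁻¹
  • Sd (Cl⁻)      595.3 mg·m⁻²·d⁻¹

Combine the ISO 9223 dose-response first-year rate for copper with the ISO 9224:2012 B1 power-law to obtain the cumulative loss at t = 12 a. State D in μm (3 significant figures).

D(12) = 11.5 μm

copper: T≤10 °C ⇒ hinge +0.126·(5.6−10) = -0.5544
  Pd branch = 0.0053·Pd^0.26·e^(0.059·RH+f) = 0.9875 μm/a
  Sd branch = 0.01025·Sd^0.27·e^(0.036·RH+0.049·T) = 1.21 μm/a
  r_corr = 0.9875 + 1.21 = 2.198 μm/a
Long-term exponent b (ISO 9224 Table 2, B1) = 0.667
  D(12) = 2.198 × 12^0.667 = 2.198 × 5.246 = 11.53 μm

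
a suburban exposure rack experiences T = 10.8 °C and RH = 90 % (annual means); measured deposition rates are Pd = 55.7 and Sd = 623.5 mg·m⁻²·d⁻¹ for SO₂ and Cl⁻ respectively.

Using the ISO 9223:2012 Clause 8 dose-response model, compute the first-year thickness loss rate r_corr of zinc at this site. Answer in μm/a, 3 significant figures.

r_corr = 8.02 μm/a

zinc: f(T) = -0.071·(T−10) [T>10 °C] = -0.0568
  Pd branch = 0.0129·Pd^0.44·e^(0.046·RH+f) = 4.488 μm/a
  Cl⁻ term: 0.0175·623.5^0.57·exp(0.008·90+0.085·10.8) = 3.528
  sum: 4.488 + 3.528 → r_corr = 8.016 μm/a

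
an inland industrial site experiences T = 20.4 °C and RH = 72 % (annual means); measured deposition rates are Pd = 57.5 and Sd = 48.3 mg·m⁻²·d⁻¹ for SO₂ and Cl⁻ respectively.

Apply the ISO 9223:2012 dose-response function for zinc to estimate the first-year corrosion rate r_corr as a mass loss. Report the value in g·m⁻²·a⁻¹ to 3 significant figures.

r_corr = 18.7 g·m⁻²·a⁻¹

zinc: temperature factor f = -0.071·(10.4) = -0.7384
  sulphur-dioxide contribution → 1.006 μm/a
  chloride contribution → 1.607 μm/a
  ⇒ r_corr(zinc) = 2.613 μm/a
Convert to mass loss: 2.613 μm/a × 7.14 g/cm³ = 18.66 g·m⁻²·a⁻¹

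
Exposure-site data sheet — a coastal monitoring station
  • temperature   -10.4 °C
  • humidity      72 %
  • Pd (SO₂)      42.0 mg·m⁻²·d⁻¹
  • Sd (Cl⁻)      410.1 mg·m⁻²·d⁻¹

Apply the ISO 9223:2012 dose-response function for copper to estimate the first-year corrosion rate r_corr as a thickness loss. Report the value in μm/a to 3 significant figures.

r_corr = 0.492 μm/a

copper: f(T) = +0.126·(T−10) [T≤10 °C] = -2.5704
  Pd branch = 0.0053·Pd^0.26·e^(0.059·RH+f) = 0.07497 μm/a
  Cl⁻ term: 0.01025·410.1^0.27·exp(0.036·72+0.049·-10.4) = 0.4174
  sum: 0.07497 + 0.4174 → r_corr = 0.4924 μm/a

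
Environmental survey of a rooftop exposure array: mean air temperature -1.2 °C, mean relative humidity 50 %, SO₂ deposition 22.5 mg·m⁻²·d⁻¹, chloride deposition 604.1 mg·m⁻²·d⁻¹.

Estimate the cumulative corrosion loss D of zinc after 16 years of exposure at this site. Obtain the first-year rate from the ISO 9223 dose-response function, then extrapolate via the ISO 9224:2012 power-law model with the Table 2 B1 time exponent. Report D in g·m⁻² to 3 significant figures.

D(16) = 84.2 g·m⁻²

zinc: temperature factor f = +0.038·(-11.2) = -0.4256
  Pd branch = 0.0129·Pd^0.44·e^(0.046·RH+f) = 0.3308 μm/a
  Sd branch = 0.0175·Sd^0.57·e^(0.008·RH+0.085·T) = 0.9072 μm/a
  sum: 0.3308 + 0.9072 → r_corr = 1.238 μm/a
ISO 9224: D(t) = r_corr · t^b with b = 0.813 (zinc, B1)
  D(16) = 1.238 × 16^0.813 = 1.238 × 9.527 = 11.79 μm
  Mass loss = 11.79 μm × 7.14 g/cm³ = 84.21 g·m⁻²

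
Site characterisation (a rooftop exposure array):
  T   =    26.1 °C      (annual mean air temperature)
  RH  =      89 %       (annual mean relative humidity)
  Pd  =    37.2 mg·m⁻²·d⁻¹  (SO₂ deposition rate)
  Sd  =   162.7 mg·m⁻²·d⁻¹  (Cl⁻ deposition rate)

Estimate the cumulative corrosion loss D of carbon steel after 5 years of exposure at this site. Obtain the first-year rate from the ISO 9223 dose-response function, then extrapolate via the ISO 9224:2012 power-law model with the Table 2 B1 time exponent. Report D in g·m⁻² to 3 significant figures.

carbon steel: temperature factor f = -0.054·(16.1) = -0.8694
  sulphur-dioxide contribution → 28.85 μm/a
  chloride contribution → 128.4 μm/a
  total first-year rate 157.3 μm/a
Power-law: D(5) = r_corr · 5^0.523
  D(5) = 157.3 × 5^0.523 = 157.3 × 2.32 = 364.9 μm
  Mass loss = 364.9 μm × 7.85 g/cm³ = 2864 g·m⁻²

D(5) = 2.86e+03 g·m⁻²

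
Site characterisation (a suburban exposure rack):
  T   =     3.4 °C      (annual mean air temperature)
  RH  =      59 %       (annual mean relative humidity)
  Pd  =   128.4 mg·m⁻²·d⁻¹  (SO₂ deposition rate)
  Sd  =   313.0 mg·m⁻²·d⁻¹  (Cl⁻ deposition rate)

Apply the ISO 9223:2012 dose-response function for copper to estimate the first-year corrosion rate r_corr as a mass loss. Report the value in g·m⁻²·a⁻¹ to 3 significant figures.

copper: T≤10 °C ⇒ hinge +0.126·(3.4−10) = -0.8316
  SO₂ term: 0.0053·128.4^0.26·exp(0.059·59-0.8316) = 0.2649
  Cl⁻ term: 0.01025·313.0^0.27·exp(0.036·59+0.049·3.4) = 0.4779
  sum: 0.2649 + 0.4779 → r_corr = 0.7428 μm/a
Convert to mass loss: 0.7428 μm/a × 8.96 g/cm³ = 6.656 g·m⁻²·a⁻¹

r_corr = 6.66 g·m⁻²·a⁻¹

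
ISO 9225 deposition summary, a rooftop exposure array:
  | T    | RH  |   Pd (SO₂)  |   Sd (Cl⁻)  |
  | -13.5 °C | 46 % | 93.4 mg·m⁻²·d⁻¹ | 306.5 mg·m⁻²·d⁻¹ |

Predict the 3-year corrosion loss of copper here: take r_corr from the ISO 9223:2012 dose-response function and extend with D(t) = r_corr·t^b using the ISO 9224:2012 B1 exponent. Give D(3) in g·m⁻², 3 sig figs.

D(3) = 2.67 g·m⁻²

copper: T≤10 °C ⇒ hinge +0.126·(-13.5−10) = -2.9610
  Pd branch = 0.0053·Pd^0.26·e^(0.059·RH+f) = 0.01347 μm/a
  Sd branch = 0.01025·Sd^0.27·e^(0.036·RH+0.049·T) = 0.13 μm/a
  sum: 0.01347 + 0.13 → r_corr = 0.1435 μm/a
Power-law: D(3) = r_corr · 3^0.667
  D(3) = 0.1435 × 3^0.667 = 0.1435 × 2.081 = 0.2985 μm
  Mass loss = 0.2985 μm × 8.96 g/cm³ = 2.675 g·m⁻²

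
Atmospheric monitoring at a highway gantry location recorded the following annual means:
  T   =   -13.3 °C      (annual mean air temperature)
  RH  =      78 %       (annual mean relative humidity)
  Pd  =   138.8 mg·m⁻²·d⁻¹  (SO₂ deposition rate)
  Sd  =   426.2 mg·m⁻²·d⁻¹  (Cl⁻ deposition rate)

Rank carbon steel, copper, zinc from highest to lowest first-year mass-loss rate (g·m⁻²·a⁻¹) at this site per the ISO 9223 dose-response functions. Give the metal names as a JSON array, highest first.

carbon steel: f(T) = +0.150·(T−10) [T≤10 °C] = -3.4950
  SO₂ term: 1.77·138.8^0.52·exp(0.02·78-3.4950) = 3.324
  Cl⁻ term: 0.102·426.2^0.62·exp(0.033·78+0.04·-13.3) = 33.56
  sum: 3.324 + 33.56 → r_corr = 36.88 μm/a
  mass loss = 36.88 μm/a × 7.85 g/cm³ = 289.5 g·m⁻²·a⁻¹
copper: temperature factor f = +0.126·(-23.3) = -2.9358
  Pd branch = 0.0053·Pd^0.26·e^(0.059·RH+f) = 0.1011 μm/a
  Cl⁻ term: 0.01025·426.2^0.27·exp(0.036·78+0.049·-13.3) = 0.4541
  sum: 0.1011 + 0.4541 → r_corr = 0.5553 μm/a
  mass loss = 0.5553 μm/a × 8.96 g/cm³ = 4.975 g·m⁻²·a⁻¹
zinc: temperature factor f = +0.038·(-23.3) = -0.8854
  SO₂ term: 0.0129·138.8^0.44·exp(0.046·78-0.8854) = 1.686
  Cl⁻ term: 0.0175·426.2^0.57·exp(0.008·78+0.085·-13.3) = 0.3326
  sum: 1.686 + 0.3326 → r_corr = 2.019 μm/a
  mass loss = 2.019 μm/a × 7.14 g/cm³ = 14.42 g·m⁻²·a⁻¹
Ordering by g·m⁻²·a⁻¹: carbon steel (290) > zinc (14.4) > copper (4.98)

["carbon steel", "zinc", "copper"]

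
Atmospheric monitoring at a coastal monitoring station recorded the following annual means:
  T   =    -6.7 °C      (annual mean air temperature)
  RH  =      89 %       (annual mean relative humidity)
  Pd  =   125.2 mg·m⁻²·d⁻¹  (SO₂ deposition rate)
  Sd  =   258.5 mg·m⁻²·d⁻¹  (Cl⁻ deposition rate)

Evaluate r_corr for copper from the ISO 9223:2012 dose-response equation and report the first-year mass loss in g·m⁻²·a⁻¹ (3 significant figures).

r_corr = 11.2 g·m⁻²·a⁻¹

copper: temperature factor f = +0.126·(-16.7) = -2.1042
  Pd branch = 0.0053·Pd^0.26·e^(0.059·RH+f) = 0.4328 μm/a
  Sd branch = 0.01025·Sd^0.27·e^(0.036·RH+0.049·T) = 0.8147 μm/a
  r_corr = 0.4328 + 0.8147 = 1.247 μm/a
Convert to mass loss: 1.247 μm/a × 8.96 g/cm³ = 11.18 g·m⁻²·a⁻¹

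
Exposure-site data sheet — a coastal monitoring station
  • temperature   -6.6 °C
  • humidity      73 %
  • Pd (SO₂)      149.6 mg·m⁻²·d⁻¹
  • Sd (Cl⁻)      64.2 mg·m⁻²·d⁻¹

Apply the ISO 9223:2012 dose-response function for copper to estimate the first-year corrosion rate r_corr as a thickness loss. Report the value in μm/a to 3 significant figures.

copper: f(T) = +0.126·(T−10) [T≤10 °C] = -2.0916
  Pd branch = 0.0053·Pd^0.26·e^(0.059·RH+f) = 0.1786 μm/a
  Cl⁻ term: 0.01025·64.2^0.27·exp(0.036·73+0.049·-6.6) = 0.316
  r_corr = 0.1786 + 0.316 = 0.4946 μm/a

r_corr = 0.495 μm/a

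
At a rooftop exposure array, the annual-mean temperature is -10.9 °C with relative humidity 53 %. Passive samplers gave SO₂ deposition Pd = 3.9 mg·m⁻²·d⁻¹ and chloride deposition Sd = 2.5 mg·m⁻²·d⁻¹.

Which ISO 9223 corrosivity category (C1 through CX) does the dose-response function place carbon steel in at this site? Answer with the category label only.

carbon steel: f(T) = +0.150·(T−10) [T≤10 °C] = -3.1350
  Pd branch = 1.77·Pd^0.52·e^(0.02·RH+f) = 0.451 μm/a
  Sd branch = 0.102·Sd^0.62·e^(0.033·RH+0.04·T) = 0.6692 μm/a
  r_corr = 0.451 + 0.6692 = 1.12 μm/a
1.12 μm/a falls in (0, 1.3] for carbon steel → category C1

C1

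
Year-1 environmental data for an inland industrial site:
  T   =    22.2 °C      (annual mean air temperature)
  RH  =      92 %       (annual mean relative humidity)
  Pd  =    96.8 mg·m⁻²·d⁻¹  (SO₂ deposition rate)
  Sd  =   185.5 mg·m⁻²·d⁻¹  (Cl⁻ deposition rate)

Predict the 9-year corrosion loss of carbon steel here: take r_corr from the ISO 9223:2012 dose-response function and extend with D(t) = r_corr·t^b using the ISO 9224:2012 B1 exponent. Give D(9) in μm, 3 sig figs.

carbon steel: f(T) = -0.054·(T−10) [T>10 °C] = -0.6588
  Pd branch = 1.77·Pd^0.52·e^(0.02·RH+f) = 62.18 μm/a
  Cl⁻ term: 0.102·185.5^0.62·exp(0.033·92+0.04·22.2) = 131.6
  r_corr = 62.18 + 131.6 = 193.7 μm/a
Long-term exponent b (ISO 9224 Table 2, B1) = 0.523
  D(9) = 193.7 × 9^0.523 = 193.7 × 3.156 = 611.4 μm

D(9) = 611 μm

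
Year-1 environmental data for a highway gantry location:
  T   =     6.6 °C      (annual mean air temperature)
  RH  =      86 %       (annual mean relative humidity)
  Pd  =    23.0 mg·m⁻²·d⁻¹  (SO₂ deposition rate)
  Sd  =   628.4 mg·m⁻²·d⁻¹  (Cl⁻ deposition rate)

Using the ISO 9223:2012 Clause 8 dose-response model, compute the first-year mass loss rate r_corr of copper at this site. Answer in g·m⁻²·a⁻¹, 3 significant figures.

copper: temperature factor f = +0.126·(-3.4) = -0.4284
  Pd branch = 0.0053·Pd^0.26·e^(0.059·RH+f) = 1.247 μm/a
  Sd branch = 0.01025·Sd^0.27·e^(0.036·RH+0.049·T) = 1.784 μm/a
  r_corr = 1.247 + 1.784 = 3.031 μm/a
Convert to mass loss: 3.031 μm/a × 8.96 g/cm³ = 27.15 g·m⁻²·a⁻¹

r_corr = 27.2 g·m⁻²·a⁻¹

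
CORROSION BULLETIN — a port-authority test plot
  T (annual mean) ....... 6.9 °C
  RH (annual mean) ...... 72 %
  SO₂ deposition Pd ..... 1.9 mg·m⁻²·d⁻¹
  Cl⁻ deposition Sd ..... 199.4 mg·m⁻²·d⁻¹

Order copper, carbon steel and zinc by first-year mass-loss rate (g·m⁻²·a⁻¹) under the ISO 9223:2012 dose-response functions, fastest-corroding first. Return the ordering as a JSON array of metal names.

["carbon steel", "zinc", "copper"]

copper: T≤10 °C ⇒ hinge +0.126·(6.9−10) = -0.3906
  SO₂ term: 0.0053·1.9^0.26·exp(0.059·72-0.3906) = 0.2965
  Sd branch = 0.01025·Sd^0.27·e^(0.036·RH+0.049·T) = 0.802 μm/a
  r_corr = 0.2965 + 0.802 = 1.098 μm/a
  mass loss = 1.098 μm/a × 8.96 g/cm³ = 9.842 g·m⁻²·a⁻¹
carbon steel: T≤10 °C ⇒ hinge +0.150·(6.9−10) = -0.4650
  Pd branch = 1.77·Pd^0.52·e^(0.02·RH+f) = 6.552 μm/a
  Cl⁻ term: 0.102·199.4^0.62·exp(0.033·72+0.04·6.9) = 38.56
  r_corr = 6.552 + 38.56 = 45.12 μm/a
  mass loss = 45.12 μm/a × 7.85 g/cm³ = 354.2 g·m⁻²·a⁻¹
zinc: temperature factor f = +0.038·(-3.1) = -0.1178
  Pd branch = 0.0129·Pd^0.44·e^(0.046·RH+f) = 0.4173 μm/a
  Cl⁻ term: 0.0175·199.4^0.57·exp(0.008·72+0.085·6.9) = 1.145
  r_corr = 0.4173 + 1.145 = 1.562 μm/a
  mass loss = 1.562 μm/a × 7.14 g/cm³ = 11.15 g·m⁻²·a⁻¹
Ordering by g·m⁻²·a⁻¹: carbon steel (354) > zinc (11.2) > copper (9.84)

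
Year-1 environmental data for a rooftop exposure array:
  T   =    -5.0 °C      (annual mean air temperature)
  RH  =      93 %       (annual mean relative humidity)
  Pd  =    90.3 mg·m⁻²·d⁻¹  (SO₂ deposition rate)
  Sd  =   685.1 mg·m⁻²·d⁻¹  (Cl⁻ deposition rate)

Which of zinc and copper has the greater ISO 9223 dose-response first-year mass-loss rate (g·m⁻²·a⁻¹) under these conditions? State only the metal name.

zinc: temperature factor f = +0.038·(-15.0) = -0.5700
  sulphur-dioxide contribution → 3.815 μm/a
  chloride contribution → 0.9953 μm/a
  total first-year rate 4.81 μm/a
  mass loss = 4.81 μm/a × 7.14 g/cm³ = 34.34 g·m⁻²·a⁻¹
copper: f(T) = +0.126·(T−10) [T≤10 °C] = -1.8900
  sulphur-dioxide contribution → 0.6236 μm/a
  chloride contribution → 1.33 μm/a
  ⇒ r_corr(copper) = 1.954 μm/a
  mass loss = 1.954 μm/a × 8.96 g/cm³ = 17.51 g·m⁻²·a⁻¹
Ordering by g·m⁻²·a⁻¹: zinc (34.3) > copper (17.5)

zinc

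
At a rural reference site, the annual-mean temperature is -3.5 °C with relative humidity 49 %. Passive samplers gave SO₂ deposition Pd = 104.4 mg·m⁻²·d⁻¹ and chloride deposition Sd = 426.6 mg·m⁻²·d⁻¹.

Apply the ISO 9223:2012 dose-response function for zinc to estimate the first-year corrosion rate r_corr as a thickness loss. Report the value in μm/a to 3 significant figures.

zinc: T≤10 °C ⇒ hinge +0.038·(-3.5−10) = -0.5130
  sulphur-dioxide contribution → 0.5688 μm/a
  chloride contribution → 0.607 μm/a
  ⇒ r_corr(zinc) = 1.176 μm/a

r_corr = 1.18 μm/a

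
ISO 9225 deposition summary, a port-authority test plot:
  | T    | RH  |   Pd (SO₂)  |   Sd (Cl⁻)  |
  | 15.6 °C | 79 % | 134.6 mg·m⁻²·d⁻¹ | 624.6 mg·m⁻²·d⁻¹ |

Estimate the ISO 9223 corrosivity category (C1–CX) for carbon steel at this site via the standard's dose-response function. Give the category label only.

CX

carbon steel: f(T) = -0.054·(T−10) [T>10 °C] = -0.3024
  sulphur-dioxide contribution → 81.27 μm/a
  chloride contribution → 139.7 μm/a
  ⇒ r_corr(carbon steel) = 220.9 μm/a
221 μm/a falls in (200, 700] for carbon steel → category CX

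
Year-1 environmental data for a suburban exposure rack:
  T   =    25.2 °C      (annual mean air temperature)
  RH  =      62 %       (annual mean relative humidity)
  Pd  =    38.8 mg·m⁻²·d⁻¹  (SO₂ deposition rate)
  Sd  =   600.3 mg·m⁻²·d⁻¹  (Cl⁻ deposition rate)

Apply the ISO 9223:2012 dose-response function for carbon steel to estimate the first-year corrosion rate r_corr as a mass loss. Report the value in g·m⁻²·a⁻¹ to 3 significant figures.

r_corr = 1.04e+03 g·m⁻²·a⁻¹

carbon steel: temperature factor f = -0.054·(15.2) = -0.8208
  SO₂ term: 1.77·38.8^0.52·exp(0.02·62-0.8208) = 18.04
  Cl⁻ term: 0.102·600.3^0.62·exp(0.033·62+0.04·25.2) = 114.2
  r_corr = 18.04 + 114.2 = 132.2 μm/a
Convert to mass loss: 132.2 μm/a × 7.85 g/cm³ = 1038 g·m⁻²·a⁻¹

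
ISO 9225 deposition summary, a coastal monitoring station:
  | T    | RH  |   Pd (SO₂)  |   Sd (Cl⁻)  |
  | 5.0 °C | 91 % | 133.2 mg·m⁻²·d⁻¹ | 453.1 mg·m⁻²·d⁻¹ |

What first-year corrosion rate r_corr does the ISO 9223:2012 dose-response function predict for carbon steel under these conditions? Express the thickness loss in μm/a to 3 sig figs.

carbon steel: T≤10 °C ⇒ hinge +0.150·(5.0−10) = -0.7500
  Pd branch = 1.77·Pd^0.52·e^(0.02·RH+f) = 65.68 μm/a
  Cl⁻ term: 0.102·453.1^0.62·exp(0.033·91+0.04·5.0) = 111.3
  sum: 65.68 + 111.3 → r_corr = 177 μm/a

r_corr = 177 μm/a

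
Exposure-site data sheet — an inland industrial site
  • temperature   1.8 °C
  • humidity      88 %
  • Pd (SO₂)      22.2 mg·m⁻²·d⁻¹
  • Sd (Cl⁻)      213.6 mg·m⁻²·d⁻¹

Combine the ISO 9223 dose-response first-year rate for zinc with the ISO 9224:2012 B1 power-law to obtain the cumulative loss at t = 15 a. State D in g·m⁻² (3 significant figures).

zinc: T≤10 °C ⇒ hinge +0.038·(1.8−10) = -0.3116
  Pd branch = 0.0129·Pd^0.44·e^(0.046·RH+f) = 2.117 μm/a
  Sd branch = 0.0175·Sd^0.57·e^(0.008·RH+0.085·T) = 0.8772 μm/a
  r_corr = 2.117 + 0.8772 = 2.994 μm/a
Power-law: D(15) = r_corr · 15^0.813
  D(15) = 2.994 × 15^0.813 = 2.994 × 9.04 = 27.07 μm
  Mass loss = 27.07 μm × 7.14 g/cm³ = 193.2 g·m⁻²

D(15) = 193 g·m⁻²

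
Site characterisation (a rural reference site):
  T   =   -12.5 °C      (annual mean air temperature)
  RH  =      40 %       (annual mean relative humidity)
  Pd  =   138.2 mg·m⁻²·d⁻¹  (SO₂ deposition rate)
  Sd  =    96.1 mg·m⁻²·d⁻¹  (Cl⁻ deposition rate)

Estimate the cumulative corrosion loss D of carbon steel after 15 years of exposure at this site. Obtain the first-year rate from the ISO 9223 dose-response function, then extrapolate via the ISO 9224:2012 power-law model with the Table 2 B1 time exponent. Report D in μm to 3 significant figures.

carbon steel: f(T) = +0.150·(T−10) [T≤10 °C] = -3.3750
  Pd branch = 1.77·Pd^0.52·e^(0.02·RH+f) = 1.749 μm/a
  Sd branch = 0.102·Sd^0.62·e^(0.033·RH+0.04·T) = 3.927 μm/a
  sum: 1.749 + 3.927 → r_corr = 5.675 μm/a
ISO 9224: D(t) = r_corr · t^b with b = 0.523 (carbon steel, B1)
  D(15) = 5.675 × 15^0.523 = 5.675 × 4.122 = 23.39 μm

D(15) = 23.4 μm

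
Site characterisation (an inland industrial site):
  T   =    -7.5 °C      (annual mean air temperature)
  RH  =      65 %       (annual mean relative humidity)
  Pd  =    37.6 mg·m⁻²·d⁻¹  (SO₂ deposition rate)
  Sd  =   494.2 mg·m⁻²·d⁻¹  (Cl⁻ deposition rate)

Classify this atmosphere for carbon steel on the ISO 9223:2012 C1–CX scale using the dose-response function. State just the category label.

carbon steel: f(T) = +0.150·(T−10) [T≤10 °C] = -2.6250
  SO₂ term: 1.77·37.6^0.52·exp(0.02·65-2.6250) = 3.102
  Cl⁻ term: 0.102·494.2^0.62·exp(0.033·65+0.04·-7.5) = 30.21
  sum: 3.102 + 30.21 → r_corr = 33.31 μm/a
33.3 μm/a falls in (25, 50] for carbon steel → category C3

C3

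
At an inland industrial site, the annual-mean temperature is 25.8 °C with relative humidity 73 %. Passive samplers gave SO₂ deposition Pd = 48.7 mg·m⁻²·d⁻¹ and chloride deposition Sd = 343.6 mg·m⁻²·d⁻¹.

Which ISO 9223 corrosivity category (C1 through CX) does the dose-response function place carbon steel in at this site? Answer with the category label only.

C5

carbon steel: f(T) = -0.054·(T−10) [T>10 °C] = -0.8532
  sulphur-dioxide contribution → 24.49 μm/a
  chloride contribution → 118.9 μm/a
  ⇒ r_corr(carbon steel) = 143.4 μm/a
ISO 9223 Table 2 (carbon steel): 80 < 143 ≤ 200 μm/a ⇒ C5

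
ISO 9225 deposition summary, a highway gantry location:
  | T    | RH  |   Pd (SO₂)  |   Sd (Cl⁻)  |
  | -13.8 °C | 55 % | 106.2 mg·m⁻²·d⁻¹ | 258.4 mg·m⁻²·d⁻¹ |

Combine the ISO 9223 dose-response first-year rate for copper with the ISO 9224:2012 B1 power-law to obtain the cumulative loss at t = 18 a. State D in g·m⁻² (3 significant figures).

copper: f(T) = +0.126·(T−10) [T≤10 °C] = -2.9988
  SO₂ term: 0.0053·106.2^0.26·exp(0.059·55-2.9988) = 0.0228
  Sd branch = 0.01025·Sd^0.27·e^(0.036·RH+0.049·T) = 0.1692 μm/a
  sum: 0.0228 + 0.1692 → r_corr = 0.192 μm/a
Long-term exponent b (ISO 9224 Table 2, B1) = 0.667
  D(18) = 0.192 × 18^0.667 = 0.192 × 6.875 = 1.32 μm
  Mass loss = 1.32 μm × 8.96 g/cm³ = 11.82 g·m⁻²

D(18) = 11.8 g·m⁻²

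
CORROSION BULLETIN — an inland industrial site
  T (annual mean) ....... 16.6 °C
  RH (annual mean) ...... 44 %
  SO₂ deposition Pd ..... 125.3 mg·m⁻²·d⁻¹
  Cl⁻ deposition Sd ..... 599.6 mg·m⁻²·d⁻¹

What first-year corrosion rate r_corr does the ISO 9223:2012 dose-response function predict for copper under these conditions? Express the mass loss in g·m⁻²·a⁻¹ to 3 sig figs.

r_corr = 7.00 g·m⁻²·a⁻¹

copper: temperature factor f = -0.080·(6.6) = -0.5280
  SO₂ term: 0.0053·125.3^0.26·exp(0.059·44-0.5280) = 0.1472
  Cl⁻ term: 0.01025·599.6^0.27·exp(0.036·44+0.049·16.6) = 0.6338
  sum: 0.1472 + 0.6338 → r_corr = 0.7809 μm/a
Convert to mass loss: 0.7809 μm/a × 8.96 g/cm³ = 6.997 g·m⁻²·a⁻¹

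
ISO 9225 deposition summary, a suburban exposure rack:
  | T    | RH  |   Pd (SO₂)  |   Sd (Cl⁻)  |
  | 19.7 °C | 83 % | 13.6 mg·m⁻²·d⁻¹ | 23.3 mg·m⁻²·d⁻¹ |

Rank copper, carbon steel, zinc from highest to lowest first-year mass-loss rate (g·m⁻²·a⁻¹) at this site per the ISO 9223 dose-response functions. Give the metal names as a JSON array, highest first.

["carbon steel", "copper", "zinc"]

copper: f(T) = -0.080·(T−10) [T>10 °C] = -0.7760
  Pd branch = 0.0053·Pd^0.26·e^(0.059·RH+f) = 0.6438 μm/a
  Cl⁻ term: 0.01025·23.3^0.27·exp(0.036·83+0.049·19.7) = 1.25
  r_corr = 0.6438 + 1.25 = 1.893 μm/a
  mass loss = 1.893 μm/a × 8.96 g/cm³ = 16.97 g·m⁻²·a⁻¹
carbon steel: temperature factor f = -0.054·(9.7) = -0.5238
  SO₂ term: 1.77·13.6^0.52·exp(0.02·83-0.5238) = 21.42
  Sd branch = 0.102·Sd^0.62·e^(0.033·RH+0.04·T) = 24.44 μm/a
  sum: 21.42 + 24.44 → r_corr = 45.86 μm/a
  mass loss = 45.86 μm/a × 7.85 g/cm³ = 360 g·m⁻²·a⁻¹
zinc: T>10 °C ⇒ hinge -0.071·(19.7−10) = -0.6887
  SO₂ term: 0.0129·13.6^0.44·exp(0.046·83-0.6887) = 0.9298
  Sd branch = 0.0175·Sd^0.57·e^(0.008·RH+0.085·T) = 1.092 μm/a
  sum: 0.9298 + 1.092 → r_corr = 2.021 μm/a
  mass loss = 2.021 μm/a × 7.14 g/cm³ = 14.43 g·m⁻²·a⁻¹
Ordering by g·m⁻²·a⁻¹: carbon steel (360) > copper (17) > zinc (14.4)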